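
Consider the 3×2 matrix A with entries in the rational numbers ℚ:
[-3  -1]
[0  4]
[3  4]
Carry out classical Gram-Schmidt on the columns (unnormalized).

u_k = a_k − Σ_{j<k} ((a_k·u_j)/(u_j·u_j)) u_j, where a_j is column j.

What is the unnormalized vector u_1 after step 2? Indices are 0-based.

Step 1: u_0 = a_0 = (-3, 0, 3).
Step 2: u_1 = a_1 − (5/6)·u_0 = (3/2, 4, 3/2).

u_1 = (3/2, 4, 3/2)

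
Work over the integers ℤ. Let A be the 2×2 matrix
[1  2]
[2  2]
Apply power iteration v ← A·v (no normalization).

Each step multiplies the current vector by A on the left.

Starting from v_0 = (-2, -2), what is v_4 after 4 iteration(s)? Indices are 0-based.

v_0 = (-2, -2).
v_1 = A·v_0 = (-6, -8).
v_2 = A·v_1 = (-22, -28).
v_3 = A·v_2 = (-78, -100).
v_4 = A·v_3 = (-278, -356).

v_4 = (-278, -356)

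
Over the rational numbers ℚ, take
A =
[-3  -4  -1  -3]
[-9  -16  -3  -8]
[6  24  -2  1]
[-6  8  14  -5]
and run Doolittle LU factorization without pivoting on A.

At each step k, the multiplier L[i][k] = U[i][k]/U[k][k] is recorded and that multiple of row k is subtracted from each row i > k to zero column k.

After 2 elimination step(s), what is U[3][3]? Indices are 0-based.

U[3][3] = 5

Step 1: pivot at (0,0) is -3.
  row1 ← row1 − (3)·row0  ⇒  L[1][0]=3, U row1=(0, -4, 0, 1)
  row2 ← row2 − (-2)·row0  ⇒  L[2][0]=-2, U row2=(0, 16, -4, -5)
  row3 ← row3 − (2)·row0  ⇒  L[3][0]=2, U row3=(0, 16, 16, 1)
Step 2: pivot at (1,1) is -4.
  row2 ← row2 − (-4)·row1  ⇒  L[2][1]=-4, U row2=(0, 0, -4, -1)
  row3 ← row3 − (-4)·row1  ⇒  L[3][1]=-4, U row3=(0, 0, 16, 5)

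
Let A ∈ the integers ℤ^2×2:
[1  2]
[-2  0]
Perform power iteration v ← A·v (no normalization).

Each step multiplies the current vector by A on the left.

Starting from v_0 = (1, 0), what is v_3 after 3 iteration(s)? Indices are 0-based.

v_0 = (1, 0).
v_1 = A·v_0 = (1, -2).
v_2 = A·v_1 = (-3, -2).
v_3 = A·v_2 = (-7, 6).

v_3 = (-7, 6)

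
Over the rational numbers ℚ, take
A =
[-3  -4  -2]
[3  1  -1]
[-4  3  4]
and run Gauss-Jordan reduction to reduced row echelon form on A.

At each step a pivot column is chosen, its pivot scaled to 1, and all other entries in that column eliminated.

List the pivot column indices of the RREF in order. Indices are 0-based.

pivot(0,0)=-3: scale R0 → (1, 4/3, 2/3)
  clear (1,0): R1 −= (3)R0 → (0, -3, -3)
  clear (2,0): R2 −= (-4)R0 → (0, 25/3, 20/3)
pivot(1,1)=-3: scale R1 → (0, 1, 1)
  clear (0,1): R0 −= (4/3)R1 → (1, 0, -2/3)
  clear (2,1): R2 −= (25/3)R1 → (0, 0, -5/3)
pivot(2,2)=-5/3: scale R2 → (0, 0, 1)
  clear (0,2): R0 −= (-2/3)R2 → (1, 0, 0)
  clear (1,2): R1 −= (1)R2 → (0, 1, 0)

pivot columns: 0, 1, 2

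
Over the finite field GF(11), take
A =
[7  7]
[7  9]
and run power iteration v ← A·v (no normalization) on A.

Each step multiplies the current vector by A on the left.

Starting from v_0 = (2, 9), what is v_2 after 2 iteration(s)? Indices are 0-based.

v_0 = (2, 9).
v_1 = A·v_0 = (0, 7).
v_2 = A·v_1 = (5, 8).

v_2 = (5, 8)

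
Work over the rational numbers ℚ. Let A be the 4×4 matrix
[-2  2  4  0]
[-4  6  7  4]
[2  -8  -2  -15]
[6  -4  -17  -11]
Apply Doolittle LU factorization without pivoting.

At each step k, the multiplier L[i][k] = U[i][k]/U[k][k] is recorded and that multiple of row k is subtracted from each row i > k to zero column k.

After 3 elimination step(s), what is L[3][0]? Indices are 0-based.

k=0: U[0][0]=-2
  eliminate (1,0): mult=2, new row 1: (0, 2, -1, 4); set L[1][0]=2
  eliminate (2,0): mult=-1, new row 2: (0, -6, 2, -15); set L[2][0]=-1
  eliminate (3,0): mult=-3, new row 3: (0, 2, -5, -11); set L[3][0]=-3
k=1: U[1][1]=2
  eliminate (2,1): mult=-3, new row 2: (0, 0, -1, -3); set L[2][1]=-3
  eliminate (3,1): mult=1, new row 3: (0, 0, -4, -15); set L[3][1]=1
k=2: U[2][2]=-1
  eliminate (3,2): mult=4, new row 3: (0, 0, 0, -3); set L[3][2]=4

L[3][0] = -3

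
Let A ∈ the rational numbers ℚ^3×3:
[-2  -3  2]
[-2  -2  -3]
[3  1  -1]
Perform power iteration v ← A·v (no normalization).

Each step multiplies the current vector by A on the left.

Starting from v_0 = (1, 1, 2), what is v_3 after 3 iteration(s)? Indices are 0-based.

v_3 = (-150, -59, 139)

v_0 = (1, 1, 2).
v_1 = A·v_0 = (-1, -10, 2).
v_2 = A·v_1 = (36, 16, -15).
v_3 = A·v_2 = (-150, -59, 139).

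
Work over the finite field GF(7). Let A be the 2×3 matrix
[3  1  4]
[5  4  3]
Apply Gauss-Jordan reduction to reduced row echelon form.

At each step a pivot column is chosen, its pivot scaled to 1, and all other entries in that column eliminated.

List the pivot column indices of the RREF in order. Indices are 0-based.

pivot columns: 0, 2

pivot(0,0)=3: scale R0 → (1, 5, 6)
  clear (1,0): R1 −= (5)R0 → (0, 0, 1)
col 1: no nonzero at/below row 1; advance.
pivot(1,2)=1: scale R1 → (0, 0, 1)
  clear (0,2): R0 −= (6)R1 → (1, 5, 0)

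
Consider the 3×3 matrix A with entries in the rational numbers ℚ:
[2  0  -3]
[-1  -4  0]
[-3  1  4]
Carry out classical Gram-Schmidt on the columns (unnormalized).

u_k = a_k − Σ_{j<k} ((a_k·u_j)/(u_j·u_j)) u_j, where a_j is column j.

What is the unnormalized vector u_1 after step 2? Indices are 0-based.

u_1 = (-1/7, -55/14, 17/14)

Step 1: u_0 = a_0 = (2, -1, -3).
Step 2: u_1 = a_1 − (1/14)·u_0 = (-1/7, -55/14, 17/14).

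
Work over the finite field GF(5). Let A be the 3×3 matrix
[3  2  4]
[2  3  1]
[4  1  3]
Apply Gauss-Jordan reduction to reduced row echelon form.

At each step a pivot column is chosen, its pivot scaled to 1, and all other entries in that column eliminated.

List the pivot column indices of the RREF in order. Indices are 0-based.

pivot(0,0)=3: scale R0 → (1, 4, 3)
  clear (1,0): R1 −= (2)R0 → (0, 0, 0)
  clear (2,0): R2 −= (4)R0 → (0, 0, 1)
col 1: no nonzero at/below row 1; advance.
pivot(1,2): swap R1↔R2
pivot(1,2)=1: scale R1 → (0, 0, 1)
  clear (0,2): R0 −= (3)R1 → (1, 4, 0)

pivot columns: 0, 2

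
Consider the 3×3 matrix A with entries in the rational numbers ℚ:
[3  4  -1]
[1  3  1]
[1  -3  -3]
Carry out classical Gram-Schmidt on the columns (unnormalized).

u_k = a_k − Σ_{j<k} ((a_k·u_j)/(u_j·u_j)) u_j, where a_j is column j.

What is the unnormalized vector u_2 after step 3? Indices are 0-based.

u_2 = (-12/115, 26/115, 2/23)

Step 1: u_0 = a_0 = (3, 1, 1).
Step 2: u_1 = a_1 − (12/11)·u_0 = (8/11, 21/11, -45/11).
Step 3: u_2 = a_2 − (-5/11)·u_0 − (74/115)·u_1 = (-12/115, 26/115, 2/23).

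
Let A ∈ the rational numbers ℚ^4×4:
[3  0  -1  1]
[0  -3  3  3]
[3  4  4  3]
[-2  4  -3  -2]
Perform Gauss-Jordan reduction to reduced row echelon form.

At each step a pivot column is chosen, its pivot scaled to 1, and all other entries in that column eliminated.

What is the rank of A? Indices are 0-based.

rank = 4

[1] R0 /= 3  ⇒  (1, 0, -1/3, 1/3)
     R2 -= 3·R0  ⇒  (0, 4, 5, 2)
     R3 -= -2·R0  ⇒  (0, 4, -11/3, -4/3)
[2] R1 /= -3  ⇒  (0, 1, -1, -1)
     R2 -= 4·R1  ⇒  (0, 0, 9, 6)
     R3 -= 4·R1  ⇒  (0, 0, 1/3, 8/3)
[3] R2 /= 9  ⇒  (0, 0, 1, 2/3)
     R0 -= -1/3·R2  ⇒  (1, 0, 0, 5/9)
     R1 -= -1·R2  ⇒  (0, 1, 0, -1/3)
     R3 -= 1/3·R2  ⇒  (0, 0, 0, 22/9)
[4] R3 /= 22/9  ⇒  (0, 0, 0, 1)
     R0 -= 5/9·R3  ⇒  (1, 0, 0, 0)
     R1 -= -1/3·R3  ⇒  (0, 1, 0, 0)
     R2 -= 2/3·R3  ⇒  (0, 0, 1, 0)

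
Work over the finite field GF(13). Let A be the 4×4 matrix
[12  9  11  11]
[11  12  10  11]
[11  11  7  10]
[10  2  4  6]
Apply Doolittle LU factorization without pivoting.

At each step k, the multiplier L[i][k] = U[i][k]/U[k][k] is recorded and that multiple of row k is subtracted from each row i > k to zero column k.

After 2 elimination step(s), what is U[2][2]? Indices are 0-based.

[col 0] pivot 12
  R1 -= 2*R0 → (0, 7, 1, 2)  (L[1][0] := 2)
  R2 -= 2*R0 → (0, 6, 11, 1)  (L[2][0] := 2)
  R3 -= 3*R0 → (0, 1, 10, 12)  (L[3][0] := 3)
[col 1] pivot 7
  R2 -= 12*R1 → (0, 0, 12, 3)  (L[2][1] := 12)
  R3 -= 2*R1 → (0, 0, 8, 8)  (L[3][1] := 2)

U[2][2] = 12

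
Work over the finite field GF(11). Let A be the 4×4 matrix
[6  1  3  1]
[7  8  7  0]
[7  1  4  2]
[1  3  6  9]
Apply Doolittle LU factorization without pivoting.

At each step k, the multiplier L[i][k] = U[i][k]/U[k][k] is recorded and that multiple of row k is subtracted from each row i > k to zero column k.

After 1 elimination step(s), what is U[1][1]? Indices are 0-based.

U[1][1] = 5

k=0: U[0][0]=6
  eliminate (1,0): mult=3, new row 1: (0, 5, 9, 8); set L[1][0]=3
  eliminate (2,0): mult=3, new row 2: (0, 9, 6, 10); set L[2][0]=3
  eliminate (3,0): mult=2, new row 3: (0, 1, 0, 7); set L[3][0]=2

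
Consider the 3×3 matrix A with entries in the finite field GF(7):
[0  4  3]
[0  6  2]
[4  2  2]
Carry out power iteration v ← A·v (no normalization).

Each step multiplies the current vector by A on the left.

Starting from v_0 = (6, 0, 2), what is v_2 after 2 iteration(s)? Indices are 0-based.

v_2 = (2, 3, 4)

v_0 = (6, 0, 2).
v_1 = A·v_0 = (6, 4, 0).
v_2 = A·v_1 = (2, 3, 4).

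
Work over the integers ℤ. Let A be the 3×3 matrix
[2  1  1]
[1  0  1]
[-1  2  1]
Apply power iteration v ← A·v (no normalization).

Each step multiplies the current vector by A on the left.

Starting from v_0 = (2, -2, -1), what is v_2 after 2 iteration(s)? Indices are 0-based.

v_2 = (-4, -6, -6)

v_0 = (2, -2, -1).
v_1 = A·v_0 = (1, 1, -7).
v_2 = A·v_1 = (-4, -6, -6).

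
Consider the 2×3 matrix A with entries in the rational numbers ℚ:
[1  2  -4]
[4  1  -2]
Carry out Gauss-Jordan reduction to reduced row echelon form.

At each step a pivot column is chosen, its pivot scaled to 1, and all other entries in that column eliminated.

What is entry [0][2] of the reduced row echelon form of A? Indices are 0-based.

M[0][2] = 0

pivot(0,0)=1: scale R0 → (1, 2, -4)
  clear (1,0): R1 −= (4)R0 → (0, -7, 14)
pivot(1,1)=-7: scale R1 → (0, 1, -2)
  clear (0,1): R0 −= (2)R1 → (1, 0, 0)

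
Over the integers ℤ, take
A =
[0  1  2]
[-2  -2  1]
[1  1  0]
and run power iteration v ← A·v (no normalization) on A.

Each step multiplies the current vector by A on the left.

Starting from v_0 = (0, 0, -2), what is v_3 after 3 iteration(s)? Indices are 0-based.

v_0 = (0, 0, -2).
v_1 = A·v_0 = (-4, -2, 0).
v_2 = A·v_1 = (-2, 12, -6).
v_3 = A·v_2 = (0, -26, 10).

v_3 = (0, -26, 10)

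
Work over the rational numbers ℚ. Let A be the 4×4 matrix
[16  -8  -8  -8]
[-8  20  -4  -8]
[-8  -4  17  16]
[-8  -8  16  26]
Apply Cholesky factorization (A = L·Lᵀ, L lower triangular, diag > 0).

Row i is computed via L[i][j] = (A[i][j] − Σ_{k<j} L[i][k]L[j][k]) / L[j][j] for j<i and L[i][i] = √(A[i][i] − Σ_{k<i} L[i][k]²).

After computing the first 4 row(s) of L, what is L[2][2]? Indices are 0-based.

L[2][2] = 3

Step 1: L[0][0] = √(16) = 4.
  L[1][0] = (-8) / L[0][0] = -2.
Step 2: L[1][1] = √(16) = 4.
  L[2][0] = (-8) / L[0][0] = -2.
  L[2][1] = (-8) / L[1][1] = -2.
Step 3: L[2][2] = √(9) = 3.
  L[3][0] = (-8) / L[0][0] = -2.
  L[3][1] = (-12) / L[1][1] = -3.
  L[3][2] = (6) / L[2][2] = 2.
Step 4: L[3][3] = √(9) = 3.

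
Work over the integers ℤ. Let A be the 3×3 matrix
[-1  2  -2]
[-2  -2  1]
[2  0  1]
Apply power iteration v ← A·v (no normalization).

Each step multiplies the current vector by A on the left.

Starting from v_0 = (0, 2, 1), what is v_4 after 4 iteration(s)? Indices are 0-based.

v_0 = (0, 2, 1).
v_1 = A·v_0 = (2, -3, 1).
v_2 = A·v_1 = (-10, 3, 5).
v_3 = A·v_2 = (6, 19, -15).
v_4 = A·v_3 = (62, -65, -3).

v_4 = (62, -65, -3)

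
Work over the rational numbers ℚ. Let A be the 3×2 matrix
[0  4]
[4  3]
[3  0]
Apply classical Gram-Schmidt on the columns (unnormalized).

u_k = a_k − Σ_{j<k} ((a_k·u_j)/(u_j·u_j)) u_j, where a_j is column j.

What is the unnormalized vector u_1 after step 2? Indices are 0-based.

Step 1: u_0 = a_0 = (0, 4, 3).
Step 2: u_1 = a_1 − (12/25)·u_0 = (4, 27/25, -36/25).

u_1 = (4, 27/25, -36/25)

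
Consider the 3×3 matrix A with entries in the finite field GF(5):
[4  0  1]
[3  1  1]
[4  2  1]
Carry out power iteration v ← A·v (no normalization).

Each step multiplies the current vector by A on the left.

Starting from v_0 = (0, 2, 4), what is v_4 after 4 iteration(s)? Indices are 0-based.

v_0 = (0, 2, 4).
v_1 = A·v_0 = (4, 1, 3).
v_2 = A·v_1 = (4, 1, 1).
v_3 = A·v_2 = (2, 4, 4).
v_4 = A·v_3 = (2, 4, 0).

v_4 = (2, 4, 0)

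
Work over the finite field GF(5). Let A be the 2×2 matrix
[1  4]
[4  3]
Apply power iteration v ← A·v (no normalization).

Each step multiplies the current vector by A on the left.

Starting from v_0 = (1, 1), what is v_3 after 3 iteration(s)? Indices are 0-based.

v_3 = (2, 0)

v_0 = (1, 1).
v_1 = A·v_0 = (0, 2).
v_2 = A·v_1 = (3, 1).
v_3 = A·v_2 = (2, 0).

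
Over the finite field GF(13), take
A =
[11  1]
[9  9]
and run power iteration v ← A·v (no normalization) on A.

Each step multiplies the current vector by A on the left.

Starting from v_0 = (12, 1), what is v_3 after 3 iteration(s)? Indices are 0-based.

v_0 = (12, 1).
v_1 = A·v_0 = (3, 0).
v_2 = A·v_1 = (7, 1).
v_3 = A·v_2 = (0, 7).

v_3 = (0, 7)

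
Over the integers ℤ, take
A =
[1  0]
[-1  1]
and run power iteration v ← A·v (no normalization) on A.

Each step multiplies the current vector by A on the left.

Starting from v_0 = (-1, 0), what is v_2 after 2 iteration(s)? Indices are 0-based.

v_0 = (-1, 0).
v_1 = A·v_0 = (-1, 1).
v_2 = A·v_1 = (-1, 2).

v_2 = (-1, 2)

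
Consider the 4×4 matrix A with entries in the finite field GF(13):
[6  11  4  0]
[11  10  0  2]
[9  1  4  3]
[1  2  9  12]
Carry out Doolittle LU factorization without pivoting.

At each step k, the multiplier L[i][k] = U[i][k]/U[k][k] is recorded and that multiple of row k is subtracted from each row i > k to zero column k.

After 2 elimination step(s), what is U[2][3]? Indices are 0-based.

U[2][3] = 4

Step 1: pivot at (0,0) is 6.
  row1 ← row1 − (4)·row0  ⇒  L[1][0]=4, U row1=(0, 5, 10, 2)
  row2 ← row2 − (8)·row0  ⇒  L[2][0]=8, U row2=(0, 4, 11, 3)
  row3 ← row3 − (11)·row0  ⇒  L[3][0]=11, U row3=(0, 11, 4, 12)
Step 2: pivot at (1,1) is 5.
  row2 ← row2 − (6)·row1  ⇒  L[2][1]=6, U row2=(0, 0, 3, 4)
  row3 ← row3 − (10)·row1  ⇒  L[3][1]=10, U row3=(0, 0, 8, 5)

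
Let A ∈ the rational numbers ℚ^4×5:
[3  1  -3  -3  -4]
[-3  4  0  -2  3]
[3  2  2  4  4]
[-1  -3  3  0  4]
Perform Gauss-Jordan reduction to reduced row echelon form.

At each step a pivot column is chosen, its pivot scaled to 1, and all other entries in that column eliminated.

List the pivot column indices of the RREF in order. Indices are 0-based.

pivot columns: 0, 1, 2, 3

step 1: normalize row 0 (÷3) = (1, 1/3, -1, -1, -4/3)
  row 1: subtract -3×row0 = (0, 5, -3, -5, -1)
  row 2: subtract 3×row0 = (0, 1, 5, 7, 8)
  row 3: subtract -1×row0 = (0, -8/3, 2, -1, 8/3)
step 2: normalize row 1 (÷5) = (0, 1, -3/5, -1, -1/5)
  row 0: subtract 1/3×row1 = (1, 0, -4/5, -2/3, -19/15)
  row 2: subtract 1×row1 = (0, 0, 28/5, 8, 41/5)
  row 3: subtract -8/3×row1 = (0, 0, 2/5, -11/3, 32/15)
step 3: normalize row 2 (÷28/5) = (0, 0, 1, 10/7, 41/28)
  row 0: subtract -4/5×row2 = (1, 0, 0, 10/21, -2/21)
  row 1: subtract -3/5×row2 = (0, 1, 0, -1/7, 19/28)
  row 3: subtract 2/5×row2 = (0, 0, 0, -89/21, 65/42)
step 4: normalize row 3 (÷-89/21) = (0, 0, 0, 1, -65/178)
  row 0: subtract 10/21×row3 = (1, 0, 0, 0, 7/89)
  row 1: subtract -1/7×row3 = (0, 1, 0, 0, 223/356)
  row 2: subtract 10/7×row3 = (0, 0, 1, 0, 707/356)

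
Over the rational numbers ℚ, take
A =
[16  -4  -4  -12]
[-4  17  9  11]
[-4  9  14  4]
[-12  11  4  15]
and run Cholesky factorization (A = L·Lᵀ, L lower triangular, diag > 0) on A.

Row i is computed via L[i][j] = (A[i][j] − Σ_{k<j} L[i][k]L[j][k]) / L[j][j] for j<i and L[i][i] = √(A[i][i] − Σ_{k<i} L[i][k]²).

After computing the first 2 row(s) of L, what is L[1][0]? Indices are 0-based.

L[1][0] = -1

Step 1: L[0][0] = √(16) = 4.
  L[1][0] = (-4) / L[0][0] = -1.
Step 2: L[1][1] = √(16) = 4.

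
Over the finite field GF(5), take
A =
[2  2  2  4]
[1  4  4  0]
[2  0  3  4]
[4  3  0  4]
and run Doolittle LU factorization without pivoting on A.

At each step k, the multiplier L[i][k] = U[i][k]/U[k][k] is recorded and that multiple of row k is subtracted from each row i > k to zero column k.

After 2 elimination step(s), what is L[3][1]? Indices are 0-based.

L[3][1] = 3

[col 0] pivot 2
  R1 -= 3*R0 → (0, 3, 3, 3)  (L[1][0] := 3)
  R2 -= 1*R0 → (0, 3, 1, 0)  (L[2][0] := 1)
  R3 -= 2*R0 → (0, 4, 1, 1)  (L[3][0] := 2)
[col 1] pivot 3
  R2 -= 1*R1 → (0, 0, 3, 2)  (L[2][1] := 1)
  R3 -= 3*R1 → (0, 0, 2, 2)  (L[3][1] := 3)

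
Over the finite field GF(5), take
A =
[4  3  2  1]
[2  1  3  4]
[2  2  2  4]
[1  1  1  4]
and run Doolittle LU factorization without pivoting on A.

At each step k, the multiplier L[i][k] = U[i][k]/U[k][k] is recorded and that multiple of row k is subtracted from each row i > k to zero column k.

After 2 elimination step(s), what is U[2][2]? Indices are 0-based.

Step 1: pivot at (0,0) is 4.
  row1 ← row1 − (3)·row0  ⇒  L[1][0]=3, U row1=(0, 2, 2, 1)
  row2 ← row2 − (3)·row0  ⇒  L[2][0]=3, U row2=(0, 3, 1, 1)
  row3 ← row3 − (4)·row0  ⇒  L[3][0]=4, U row3=(0, 4, 3, 0)
Step 2: pivot at (1,1) is 2.
  row2 ← row2 − (4)·row1  ⇒  L[2][1]=4, U row2=(0, 0, 3, 2)
  row3 ← row3 − (2)·row1  ⇒  L[3][1]=2, U row3=(0, 0, 4, 3)

U[2][2] = 3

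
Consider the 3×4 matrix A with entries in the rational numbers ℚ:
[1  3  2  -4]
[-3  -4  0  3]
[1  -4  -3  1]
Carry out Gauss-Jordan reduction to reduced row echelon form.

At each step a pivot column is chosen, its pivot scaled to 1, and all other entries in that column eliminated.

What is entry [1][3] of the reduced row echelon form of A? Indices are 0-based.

[1] R0 /= 1  ⇒  (1, 3, 2, -4)
     R1 -= -3·R0  ⇒  (0, 5, 6, -9)
     R2 -= 1·R0  ⇒  (0, -7, -5, 5)
[2] R1 /= 5  ⇒  (0, 1, 6/5, -9/5)
     R0 -= 3·R1  ⇒  (1, 0, -8/5, 7/5)
     R2 -= -7·R1  ⇒  (0, 0, 17/5, -38/5)
[3] R2 /= 17/5  ⇒  (0, 0, 1, -38/17)
     R0 -= -8/5·R2  ⇒  (1, 0, 0, -37/17)
     R1 -= 6/5·R2  ⇒  (0, 1, 0, 15/17)

M[1][3] = 15/17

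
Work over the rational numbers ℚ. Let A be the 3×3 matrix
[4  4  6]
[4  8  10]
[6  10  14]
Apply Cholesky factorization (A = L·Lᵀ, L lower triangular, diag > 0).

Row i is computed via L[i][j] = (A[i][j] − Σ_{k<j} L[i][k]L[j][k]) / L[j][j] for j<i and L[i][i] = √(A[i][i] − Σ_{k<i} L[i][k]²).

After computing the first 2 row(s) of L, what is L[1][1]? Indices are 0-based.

L[1][1] = 2

Step 1: L[0][0] = √(4) = 2.
  L[1][0] = (4) / L[0][0] = 2.
Step 2: L[1][1] = √(4) = 2.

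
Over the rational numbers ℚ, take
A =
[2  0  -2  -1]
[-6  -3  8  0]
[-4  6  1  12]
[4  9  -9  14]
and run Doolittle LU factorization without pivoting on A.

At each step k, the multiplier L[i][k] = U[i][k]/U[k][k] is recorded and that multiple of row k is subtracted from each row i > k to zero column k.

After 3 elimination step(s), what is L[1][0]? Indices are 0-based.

L[1][0] = -3

k=0: U[0][0]=2
  eliminate (1,0): mult=-3, new row 1: (0, -3, 2, -3); set L[1][0]=-3
  eliminate (2,0): mult=-2, new row 2: (0, 6, -3, 10); set L[2][0]=-2
  eliminate (3,0): mult=2, new row 3: (0, 9, -5, 16); set L[3][0]=2
k=1: U[1][1]=-3
  eliminate (2,1): mult=-2, new row 2: (0, 0, 1, 4); set L[2][1]=-2
  eliminate (3,1): mult=-3, new row 3: (0, 0, 1, 7); set L[3][1]=-3
k=2: U[2][2]=1
  eliminate (3,2): mult=1, new row 3: (0, 0, 0, 3); set L[3][2]=1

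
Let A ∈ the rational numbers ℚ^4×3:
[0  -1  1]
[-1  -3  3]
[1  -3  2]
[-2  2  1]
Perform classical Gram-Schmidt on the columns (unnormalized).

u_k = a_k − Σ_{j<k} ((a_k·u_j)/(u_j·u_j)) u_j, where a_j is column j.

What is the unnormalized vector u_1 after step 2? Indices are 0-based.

u_1 = (-1, -11/3, -7/3, 2/3)

Step 1: u_0 = a_0 = (0, -1, 1, -2).
Step 2: u_1 = a_1 − (-2/3)·u_0 = (-1, -11/3, -7/3, 2/3).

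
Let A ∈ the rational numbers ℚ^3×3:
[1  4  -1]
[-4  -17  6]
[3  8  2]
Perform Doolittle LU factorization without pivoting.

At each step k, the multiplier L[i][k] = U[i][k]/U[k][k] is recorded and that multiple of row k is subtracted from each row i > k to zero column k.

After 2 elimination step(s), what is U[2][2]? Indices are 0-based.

k=0: U[0][0]=1
  eliminate (1,0): mult=-4, new row 1: (0, -1, 2); set L[1][0]=-4
  eliminate (2,0): mult=3, new row 2: (0, -4, 5); set L[2][0]=3
k=1: U[1][1]=-1
  eliminate (2,1): mult=4, new row 2: (0, 0, -3); set L[2][1]=4

U[2][2] = -3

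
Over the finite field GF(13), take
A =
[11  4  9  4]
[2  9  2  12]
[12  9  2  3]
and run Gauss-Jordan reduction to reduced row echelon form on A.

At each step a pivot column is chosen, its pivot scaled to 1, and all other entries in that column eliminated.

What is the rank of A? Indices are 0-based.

rank = 3

pivot(0,0)=11: scale R0 → (1, 11, 2, 11)
  clear (1,0): R1 −= (2)R0 → (0, 0, 11, 3)
  clear (2,0): R2 −= (12)R0 → (0, 7, 4, 1)
pivot(1,1): swap R1↔R2
pivot(1,1)=7: scale R1 → (0, 1, 8, 2)
  clear (0,1): R0 −= (11)R1 → (1, 0, 5, 2)
pivot(2,2)=11: scale R2 → (0, 0, 1, 5)
  clear (0,2): R0 −= (5)R2 → (1, 0, 0, 3)
  clear (1,2): R1 −= (8)R2 → (0, 1, 0, 1)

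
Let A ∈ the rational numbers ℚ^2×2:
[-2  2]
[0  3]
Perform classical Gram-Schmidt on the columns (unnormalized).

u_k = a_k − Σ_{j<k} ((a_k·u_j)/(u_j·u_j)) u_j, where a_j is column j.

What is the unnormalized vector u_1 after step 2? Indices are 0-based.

u_1 = (0, 3)

Step 1: u_0 = a_0 = (-2, 0).
Step 2: u_1 = a_1 − (-1)·u_0 = (0, 3).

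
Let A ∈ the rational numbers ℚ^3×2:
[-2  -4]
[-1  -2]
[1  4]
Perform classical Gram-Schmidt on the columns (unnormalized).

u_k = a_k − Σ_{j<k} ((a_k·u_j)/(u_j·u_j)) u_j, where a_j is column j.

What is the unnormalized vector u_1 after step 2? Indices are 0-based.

Step 1: u_0 = a_0 = (-2, -1, 1).
Step 2: u_1 = a_1 − (7/3)·u_0 = (2/3, 1/3, 5/3).

u_1 = (2/3, 1/3, 5/3)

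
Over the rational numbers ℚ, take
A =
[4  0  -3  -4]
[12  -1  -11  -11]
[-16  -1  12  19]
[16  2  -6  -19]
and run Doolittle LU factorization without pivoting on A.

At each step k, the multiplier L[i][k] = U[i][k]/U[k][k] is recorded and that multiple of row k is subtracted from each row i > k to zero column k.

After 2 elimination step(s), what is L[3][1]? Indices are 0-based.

L[3][1] = -2

k=0: U[0][0]=4
  eliminate (1,0): mult=3, new row 1: (0, -1, -2, 1); set L[1][0]=3
  eliminate (2,0): mult=-4, new row 2: (0, -1, 0, 3); set L[2][0]=-4
  eliminate (3,0): mult=4, new row 3: (0, 2, 6, -3); set L[3][0]=4
k=1: U[1][1]=-1
  eliminate (2,1): mult=1, new row 2: (0, 0, 2, 2); set L[2][1]=1
  eliminate (3,1): mult=-2, new row 3: (0, 0, 2, -1); set L[3][1]=-2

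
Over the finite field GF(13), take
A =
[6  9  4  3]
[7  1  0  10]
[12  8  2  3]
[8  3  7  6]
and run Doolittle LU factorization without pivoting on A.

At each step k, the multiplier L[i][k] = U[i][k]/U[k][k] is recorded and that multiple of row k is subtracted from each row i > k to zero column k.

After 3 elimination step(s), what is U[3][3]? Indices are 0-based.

U[3][3] = 11

k=0: U[0][0]=6
  eliminate (1,0): mult=12, new row 1: (0, 10, 4, 0); set L[1][0]=12
  eliminate (2,0): mult=2, new row 2: (0, 3, 7, 10); set L[2][0]=2
  eliminate (3,0): mult=10, new row 3: (0, 4, 6, 2); set L[3][0]=10
k=1: U[1][1]=10
  eliminate (2,1): mult=12, new row 2: (0, 0, 11, 10); set L[2][1]=12
  eliminate (3,1): mult=3, new row 3: (0, 0, 7, 2); set L[3][1]=3
k=2: U[2][2]=11
  eliminate (3,2): mult=3, new row 3: (0, 0, 0, 11); set L[3][2]=3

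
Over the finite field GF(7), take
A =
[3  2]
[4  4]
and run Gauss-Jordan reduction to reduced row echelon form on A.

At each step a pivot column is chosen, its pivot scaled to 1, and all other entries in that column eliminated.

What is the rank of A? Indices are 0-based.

rank = 2

step 1: normalize row 0 (÷3) = (1, 3)
  row 1: subtract 4×row0 = (0, 6)
step 2: normalize row 1 (÷6) = (0, 1)
  row 0: subtract 3×row1 = (1, 0)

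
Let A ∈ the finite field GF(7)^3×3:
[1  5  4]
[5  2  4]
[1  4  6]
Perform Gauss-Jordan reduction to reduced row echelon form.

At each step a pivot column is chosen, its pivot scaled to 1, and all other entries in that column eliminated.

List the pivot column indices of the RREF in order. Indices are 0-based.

step 1: normalize row 0 (÷1) = (1, 5, 4)
  row 1: subtract 5×row0 = (0, 5, 5)
  row 2: subtract 1×row0 = (0, 6, 2)
step 2: normalize row 1 (÷5) = (0, 1, 1)
  row 0: subtract 5×row1 = (1, 0, 6)
  row 2: subtract 6×row1 = (0, 0, 3)
step 3: normalize row 2 (÷3) = (0, 0, 1)
  row 0: subtract 6×row2 = (1, 0, 0)
  row 1: subtract 1×row2 = (0, 1, 0)

pivot columns: 0, 1, 2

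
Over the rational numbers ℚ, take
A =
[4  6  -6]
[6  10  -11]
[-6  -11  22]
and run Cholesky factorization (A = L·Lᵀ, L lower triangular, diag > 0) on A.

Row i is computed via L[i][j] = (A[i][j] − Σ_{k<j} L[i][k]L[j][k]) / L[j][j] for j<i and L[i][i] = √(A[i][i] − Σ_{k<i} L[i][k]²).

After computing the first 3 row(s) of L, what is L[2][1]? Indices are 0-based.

L[2][1] = -2

Step 1: L[0][0] = √(4) = 2.
  L[1][0] = (6) / L[0][0] = 3.
Step 2: L[1][1] = √(1) = 1.
  L[2][0] = (-6) / L[0][0] = -3.
  L[2][1] = (-2) / L[1][1] = -2.
Step 3: L[2][2] = √(9) = 3.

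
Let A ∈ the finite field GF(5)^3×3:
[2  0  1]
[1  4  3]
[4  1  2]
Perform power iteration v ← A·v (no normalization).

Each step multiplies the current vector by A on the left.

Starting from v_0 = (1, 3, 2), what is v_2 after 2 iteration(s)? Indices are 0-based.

v_2 = (4, 3, 2)

v_0 = (1, 3, 2).
v_1 = A·v_0 = (4, 4, 1).
v_2 = A·v_1 = (4, 3, 2).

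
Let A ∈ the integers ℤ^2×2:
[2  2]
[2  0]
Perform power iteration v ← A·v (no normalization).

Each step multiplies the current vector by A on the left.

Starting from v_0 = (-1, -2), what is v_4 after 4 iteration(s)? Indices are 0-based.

v_4 = (-176, -112)

v_0 = (-1, -2).
v_1 = A·v_0 = (-6, -2).
v_2 = A·v_1 = (-16, -12).
v_3 = A·v_2 = (-56, -32).
v_4 = A·v_3 = (-176, -112).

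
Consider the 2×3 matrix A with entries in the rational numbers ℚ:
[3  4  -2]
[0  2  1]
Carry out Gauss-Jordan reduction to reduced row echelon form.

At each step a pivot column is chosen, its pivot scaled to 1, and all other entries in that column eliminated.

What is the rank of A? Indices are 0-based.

pivot(0,0)=3: scale R0 → (1, 4/3, -2/3)
pivot(1,1)=2: scale R1 → (0, 1, 1/2)
  clear (0,1): R0 −= (4/3)R1 → (1, 0, -4/3)

rank = 2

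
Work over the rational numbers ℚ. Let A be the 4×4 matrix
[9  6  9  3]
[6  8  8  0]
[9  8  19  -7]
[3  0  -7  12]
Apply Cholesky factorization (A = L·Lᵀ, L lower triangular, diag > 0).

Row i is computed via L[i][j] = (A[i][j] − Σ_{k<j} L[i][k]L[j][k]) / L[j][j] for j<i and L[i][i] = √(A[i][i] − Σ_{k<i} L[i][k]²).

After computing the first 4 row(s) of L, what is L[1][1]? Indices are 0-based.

Step 1: L[0][0] = √(9) = 3.
  L[1][0] = (6) / L[0][0] = 2.
Step 2: L[1][1] = √(4) = 2.
  L[2][0] = (9) / L[0][0] = 3.
  L[2][1] = (2) / L[1][1] = 1.
Step 3: L[2][2] = √(9) = 3.
  L[3][0] = (3) / L[0][0] = 1.
  L[3][1] = (-2) / L[1][1] = -1.
  L[3][2] = (-9) / L[2][2] = -3.
Step 4: L[3][3] = √(1) = 1.

L[1][1] = 2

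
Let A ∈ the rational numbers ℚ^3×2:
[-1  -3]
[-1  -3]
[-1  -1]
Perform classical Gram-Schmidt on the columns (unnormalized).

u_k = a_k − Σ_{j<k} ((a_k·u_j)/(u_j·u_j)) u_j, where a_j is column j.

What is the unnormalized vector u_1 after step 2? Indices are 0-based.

Step 1: u_0 = a_0 = (-1, -1, -1).
Step 2: u_1 = a_1 − (7/3)·u_0 = (-2/3, -2/3, 4/3).

u_1 = (-2/3, -2/3, 4/3)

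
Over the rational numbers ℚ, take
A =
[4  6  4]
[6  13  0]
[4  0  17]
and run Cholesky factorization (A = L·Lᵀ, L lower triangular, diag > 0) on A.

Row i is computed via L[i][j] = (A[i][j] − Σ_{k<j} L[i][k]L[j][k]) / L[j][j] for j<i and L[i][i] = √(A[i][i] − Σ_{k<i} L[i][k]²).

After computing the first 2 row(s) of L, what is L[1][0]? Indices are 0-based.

Step 1: L[0][0] = √(4) = 2.
  L[1][0] = (6) / L[0][0] = 3.
Step 2: L[1][1] = √(4) = 2.

L[1][0] = 3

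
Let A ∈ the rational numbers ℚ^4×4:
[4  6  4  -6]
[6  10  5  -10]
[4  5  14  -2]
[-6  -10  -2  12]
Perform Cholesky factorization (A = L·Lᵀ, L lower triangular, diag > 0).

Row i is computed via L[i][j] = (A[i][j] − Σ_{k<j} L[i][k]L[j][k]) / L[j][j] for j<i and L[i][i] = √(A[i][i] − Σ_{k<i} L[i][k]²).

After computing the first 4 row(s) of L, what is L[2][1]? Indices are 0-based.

L[2][1] = -1

Step 1: L[0][0] = √(4) = 2.
  L[1][0] = (6) / L[0][0] = 3.
Step 2: L[1][1] = √(1) = 1.
  L[2][0] = (4) / L[0][0] = 2.
  L[2][1] = (-1) / L[1][1] = -1.
Step 3: L[2][2] = √(9) = 3.
  L[3][0] = (-6) / L[0][0] = -3.
  L[3][1] = (-1) / L[1][1] = -1.
  L[3][2] = (3) / L[2][2] = 1.
Step 4: L[3][3] = √(1) = 1.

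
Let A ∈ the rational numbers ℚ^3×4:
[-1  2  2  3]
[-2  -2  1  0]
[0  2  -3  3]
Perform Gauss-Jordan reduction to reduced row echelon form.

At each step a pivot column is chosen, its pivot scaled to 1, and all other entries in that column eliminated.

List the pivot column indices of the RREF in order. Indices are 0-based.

pivot columns: 0, 1, 2

[1] R0 /= -1  ⇒  (1, -2, -2, -3)
     R1 -= -2·R0  ⇒  (0, -6, -3, -6)
[2] R1 /= -6  ⇒  (0, 1, 1/2, 1)
     R0 -= -2·R1  ⇒  (1, 0, -1, -1)
     R2 -= 2·R1  ⇒  (0, 0, -4, 1)
[3] R2 /= -4  ⇒  (0, 0, 1, -1/4)
     R0 -= -1·R2  ⇒  (1, 0, 0, -5/4)
     R1 -= 1/2·R2  ⇒  (0, 1, 0, 9/8)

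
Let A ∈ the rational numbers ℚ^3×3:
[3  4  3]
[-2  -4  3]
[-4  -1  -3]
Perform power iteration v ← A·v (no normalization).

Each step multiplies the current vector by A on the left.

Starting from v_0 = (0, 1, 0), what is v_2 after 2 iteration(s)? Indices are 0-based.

v_0 = (0, 1, 0).
v_1 = A·v_0 = (4, -4, -1).
v_2 = A·v_1 = (-7, 5, -9).

v_2 = (-7, 5, -9)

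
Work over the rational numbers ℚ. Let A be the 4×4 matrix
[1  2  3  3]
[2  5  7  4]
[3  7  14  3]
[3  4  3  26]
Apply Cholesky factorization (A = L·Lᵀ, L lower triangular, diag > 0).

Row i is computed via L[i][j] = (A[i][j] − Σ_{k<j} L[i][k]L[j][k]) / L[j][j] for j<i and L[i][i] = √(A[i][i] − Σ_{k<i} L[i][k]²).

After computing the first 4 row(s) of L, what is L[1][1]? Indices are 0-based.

L[1][1] = 1

Step 1: L[0][0] = √(1) = 1.
  L[1][0] = (2) / L[0][0] = 2.
Step 2: L[1][1] = √(1) = 1.
  L[2][0] = (3) / L[0][0] = 3.
  L[2][1] = (1) / L[1][1] = 1.
Step 3: L[2][2] = √(4) = 2.
  L[3][0] = (3) / L[0][0] = 3.
  L[3][1] = (-2) / L[1][1] = -2.
  L[3][2] = (-4) / L[2][2] = -2.
Step 4: L[3][3] = √(9) = 3.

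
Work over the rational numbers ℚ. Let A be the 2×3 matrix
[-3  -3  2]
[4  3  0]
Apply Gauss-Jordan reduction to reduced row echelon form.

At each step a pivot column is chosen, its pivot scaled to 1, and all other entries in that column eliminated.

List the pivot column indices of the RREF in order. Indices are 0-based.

pivot columns: 0, 1

[1] R0 /= -3  ⇒  (1, 1, -2/3)
     R1 -= 4·R0  ⇒  (0, -1, 8/3)
[2] R1 /= -1  ⇒  (0, 1, -8/3)
     R0 -= 1·R1  ⇒  (1, 0, 2)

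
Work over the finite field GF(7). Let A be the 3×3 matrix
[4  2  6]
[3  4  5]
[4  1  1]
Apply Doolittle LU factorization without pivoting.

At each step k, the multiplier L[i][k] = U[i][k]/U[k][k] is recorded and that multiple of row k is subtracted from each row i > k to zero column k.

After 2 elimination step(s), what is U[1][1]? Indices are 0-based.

U[1][1] = 6

[col 0] pivot 4
  R1 -= 6*R0 → (0, 6, 4)  (L[1][0] := 6)
  R2 -= 1*R0 → (0, 6, 2)  (L[2][0] := 1)
[col 1] pivot 6
  R2 -= 1*R1 → (0, 0, 5)  (L[2][1] := 1)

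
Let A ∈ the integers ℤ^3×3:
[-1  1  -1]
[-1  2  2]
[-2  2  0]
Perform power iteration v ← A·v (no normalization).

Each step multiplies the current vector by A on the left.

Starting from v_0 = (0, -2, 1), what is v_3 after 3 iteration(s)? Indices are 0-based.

v_3 = (-16, -19, -28)

v_0 = (0, -2, 1).
v_1 = A·v_0 = (-3, -2, -4).
v_2 = A·v_1 = (5, -9, 2).
v_3 = A·v_2 = (-16, -19, -28).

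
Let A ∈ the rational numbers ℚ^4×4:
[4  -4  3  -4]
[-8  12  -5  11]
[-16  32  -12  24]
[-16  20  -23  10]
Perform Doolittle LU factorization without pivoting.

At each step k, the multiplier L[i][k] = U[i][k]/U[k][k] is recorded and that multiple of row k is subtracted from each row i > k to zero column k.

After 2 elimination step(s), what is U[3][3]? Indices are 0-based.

U[3][3] = -9

k=0: U[0][0]=4
  eliminate (1,0): mult=-2, new row 1: (0, 4, 1, 3); set L[1][0]=-2
  eliminate (2,0): mult=-4, new row 2: (0, 16, 0, 8); set L[2][0]=-4
  eliminate (3,0): mult=-4, new row 3: (0, 4, -11, -6); set L[3][0]=-4
k=1: U[1][1]=4
  eliminate (2,1): mult=4, new row 2: (0, 0, -4, -4); set L[2][1]=4
  eliminate (3,1): mult=1, new row 3: (0, 0, -12, -9); set L[3][1]=1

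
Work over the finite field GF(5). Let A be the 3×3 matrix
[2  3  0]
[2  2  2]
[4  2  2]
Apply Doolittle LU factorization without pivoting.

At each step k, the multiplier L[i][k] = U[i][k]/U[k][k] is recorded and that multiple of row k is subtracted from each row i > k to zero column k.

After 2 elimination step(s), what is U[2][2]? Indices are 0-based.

k=0: U[0][0]=2
  eliminate (1,0): mult=1, new row 1: (0, 4, 2); set L[1][0]=1
  eliminate (2,0): mult=2, new row 2: (0, 1, 2); set L[2][0]=2
k=1: U[1][1]=4
  eliminate (2,1): mult=4, new row 2: (0, 0, 4); set L[2][1]=4

U[2][2] = 4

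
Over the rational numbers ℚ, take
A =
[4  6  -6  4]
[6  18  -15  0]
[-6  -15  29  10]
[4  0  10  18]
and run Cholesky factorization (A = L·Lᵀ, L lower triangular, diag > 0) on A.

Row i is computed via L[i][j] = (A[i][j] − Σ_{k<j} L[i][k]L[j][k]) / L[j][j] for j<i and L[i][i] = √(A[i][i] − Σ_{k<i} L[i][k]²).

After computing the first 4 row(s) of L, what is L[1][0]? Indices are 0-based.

Step 1: L[0][0] = √(4) = 2.
  L[1][0] = (6) / L[0][0] = 3.
Step 2: L[1][1] = √(9) = 3.
  L[2][0] = (-6) / L[0][0] = -3.
  L[2][1] = (-6) / L[1][1] = -2.
Step 3: L[2][2] = √(16) = 4.
  L[3][0] = (4) / L[0][0] = 2.
  L[3][1] = (-6) / L[1][1] = -2.
  L[3][2] = (12) / L[2][2] = 3.
Step 4: L[3][3] = √(1) = 1.

L[1][0] = 3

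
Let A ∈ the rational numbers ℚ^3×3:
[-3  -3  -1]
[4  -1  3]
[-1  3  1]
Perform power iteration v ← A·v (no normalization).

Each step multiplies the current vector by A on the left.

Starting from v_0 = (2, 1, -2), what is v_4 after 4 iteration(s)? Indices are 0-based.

v_4 = (-389, -333, 269)

v_0 = (2, 1, -2).
v_1 = A·v_0 = (-7, 1, -1).
v_2 = A·v_1 = (19, -32, 9).
v_3 = A·v_2 = (30, 135, -106).
v_4 = A·v_3 = (-389, -333, 269).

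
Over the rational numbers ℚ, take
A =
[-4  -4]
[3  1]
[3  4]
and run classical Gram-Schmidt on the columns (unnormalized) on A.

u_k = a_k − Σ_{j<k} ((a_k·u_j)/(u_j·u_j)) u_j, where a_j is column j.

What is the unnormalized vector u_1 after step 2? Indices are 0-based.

Step 1: u_0 = a_0 = (-4, 3, 3).
Step 2: u_1 = a_1 − (31/34)·u_0 = (-6/17, -59/34, 43/34).

u_1 = (-6/17, -59/34, 43/34)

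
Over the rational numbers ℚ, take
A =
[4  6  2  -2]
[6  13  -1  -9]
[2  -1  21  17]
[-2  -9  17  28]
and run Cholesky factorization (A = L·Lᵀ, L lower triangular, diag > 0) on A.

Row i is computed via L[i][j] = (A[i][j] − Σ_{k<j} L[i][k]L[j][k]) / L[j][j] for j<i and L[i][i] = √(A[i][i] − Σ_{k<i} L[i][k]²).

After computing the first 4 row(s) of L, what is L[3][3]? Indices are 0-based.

L[3][3] = 3

Step 1: L[0][0] = √(4) = 2.
  L[1][0] = (6) / L[0][0] = 3.
Step 2: L[1][1] = √(4) = 2.
  L[2][0] = (2) / L[0][0] = 1.
  L[2][1] = (-4) / L[1][1] = -2.
Step 3: L[2][2] = √(16) = 4.
  L[3][0] = (-2) / L[0][0] = -1.
  L[3][1] = (-6) / L[1][1] = -3.
  L[3][2] = (12) / L[2][2] = 3.
Step 4: L[3][3] = √(9) = 3.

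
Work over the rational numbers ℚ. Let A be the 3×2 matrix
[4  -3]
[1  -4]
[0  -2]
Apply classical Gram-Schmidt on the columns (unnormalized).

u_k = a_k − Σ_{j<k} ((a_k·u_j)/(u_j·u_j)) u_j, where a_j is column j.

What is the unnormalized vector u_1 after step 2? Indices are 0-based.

u_1 = (13/17, -52/17, -2)

Step 1: u_0 = a_0 = (4, 1, 0).
Step 2: u_1 = a_1 − (-16/17)·u_0 = (13/17, -52/17, -2).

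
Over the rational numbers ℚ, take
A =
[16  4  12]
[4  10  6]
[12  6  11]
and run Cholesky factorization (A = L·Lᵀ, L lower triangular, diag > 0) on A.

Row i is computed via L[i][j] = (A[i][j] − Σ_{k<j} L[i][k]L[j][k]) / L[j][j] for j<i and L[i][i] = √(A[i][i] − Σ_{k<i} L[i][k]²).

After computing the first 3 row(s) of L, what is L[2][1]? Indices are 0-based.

Step 1: L[0][0] = √(16) = 4.
  L[1][0] = (4) / L[0][0] = 1.
Step 2: L[1][1] = √(9) = 3.
  L[2][0] = (12) / L[0][0] = 3.
  L[2][1] = (3) / L[1][1] = 1.
Step 3: L[2][2] = √(1) = 1.

L[2][1] = 1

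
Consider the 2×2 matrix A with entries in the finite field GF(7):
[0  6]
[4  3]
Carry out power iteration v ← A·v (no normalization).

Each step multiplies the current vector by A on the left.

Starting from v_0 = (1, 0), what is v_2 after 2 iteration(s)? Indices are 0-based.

v_2 = (3, 5)

v_0 = (1, 0).
v_1 = A·v_0 = (0, 4).
v_2 = A·v_1 = (3, 5).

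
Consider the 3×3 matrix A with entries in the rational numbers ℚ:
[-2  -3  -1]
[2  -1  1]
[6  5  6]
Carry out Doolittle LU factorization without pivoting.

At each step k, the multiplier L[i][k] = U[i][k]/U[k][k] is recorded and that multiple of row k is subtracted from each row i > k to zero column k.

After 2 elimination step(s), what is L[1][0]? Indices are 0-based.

Step 1: pivot at (0,0) is -2.
  row1 ← row1 − (-1)·row0  ⇒  L[1][0]=-1, U row1=(0, -4, 0)
  row2 ← row2 − (-3)·row0  ⇒  L[2][0]=-3, U row2=(0, -4, 3)
Step 2: pivot at (1,1) is -4.
  row2 ← row2 − (1)·row1  ⇒  L[2][1]=1, U row2=(0, 0, 3)

L[1][0] = -1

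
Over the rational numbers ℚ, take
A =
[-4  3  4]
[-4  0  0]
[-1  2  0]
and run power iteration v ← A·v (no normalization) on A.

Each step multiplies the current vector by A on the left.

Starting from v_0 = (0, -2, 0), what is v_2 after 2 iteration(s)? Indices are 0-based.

v_0 = (0, -2, 0).
v_1 = A·v_0 = (-6, 0, -4).
v_2 = A·v_1 = (8, 24, 6).

v_2 = (8, 24, 6)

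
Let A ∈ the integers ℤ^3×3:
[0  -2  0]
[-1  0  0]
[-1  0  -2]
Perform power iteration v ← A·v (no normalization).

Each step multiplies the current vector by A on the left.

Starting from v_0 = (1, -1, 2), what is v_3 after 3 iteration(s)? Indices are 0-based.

v_3 = (4, -2, -18)

v_0 = (1, -1, 2).
v_1 = A·v_0 = (2, -1, -5).
v_2 = A·v_1 = (2, -2, 8).
v_3 = A·v_2 = (4, -2, -18).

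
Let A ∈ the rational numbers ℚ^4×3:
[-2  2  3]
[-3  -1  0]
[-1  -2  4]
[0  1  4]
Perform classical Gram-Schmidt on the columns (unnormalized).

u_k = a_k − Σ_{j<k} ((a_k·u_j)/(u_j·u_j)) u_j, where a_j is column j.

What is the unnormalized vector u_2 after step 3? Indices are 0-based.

Step 1: u_0 = a_0 = (-2, -3, -1, 0).
Step 2: u_1 = a_1 − (1/14)·u_0 = (15/7, -11/14, -27/14, 1).
Step 3: u_2 = a_2 − (-5/7)·u_0 − (38/139)·u_1 = (137/139, -268/139, 530/139, 518/139).

u_2 = (137/139, -268/139, 530/139, 518/139)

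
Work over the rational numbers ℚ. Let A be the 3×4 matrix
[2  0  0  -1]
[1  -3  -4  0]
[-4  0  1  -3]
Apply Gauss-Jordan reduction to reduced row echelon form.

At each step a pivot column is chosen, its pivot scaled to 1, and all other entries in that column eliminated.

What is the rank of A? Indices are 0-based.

[1] R0 /= 2  ⇒  (1, 0, 0, -1/2)
     R1 -= 1·R0  ⇒  (0, -3, -4, 1/2)
     R2 -= -4·R0  ⇒  (0, 0, 1, -5)
[2] R1 /= -3  ⇒  (0, 1, 4/3, -1/6)
[3] R2 /= 1  ⇒  (0, 0, 1, -5)
     R1 -= 4/3·R2  ⇒  (0, 1, 0, 13/2)

rank = 3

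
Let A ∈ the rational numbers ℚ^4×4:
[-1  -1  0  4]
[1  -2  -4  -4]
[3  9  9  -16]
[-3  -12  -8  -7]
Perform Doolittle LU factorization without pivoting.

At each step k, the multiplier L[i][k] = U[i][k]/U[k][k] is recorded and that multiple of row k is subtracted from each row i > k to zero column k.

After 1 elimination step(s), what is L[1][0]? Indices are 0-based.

L[1][0] = -1

Step 1: pivot at (0,0) is -1.
  row1 ← row1 − (-1)·row0  ⇒  L[1][0]=-1, U row1=(0, -3, -4, 0)
  row2 ← row2 − (-3)·row0  ⇒  L[2][0]=-3, U row2=(0, 6, 9, -4)
  row3 ← row3 − (3)·row0  ⇒  L[3][0]=3, U row3=(0, -9, -8, -19)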